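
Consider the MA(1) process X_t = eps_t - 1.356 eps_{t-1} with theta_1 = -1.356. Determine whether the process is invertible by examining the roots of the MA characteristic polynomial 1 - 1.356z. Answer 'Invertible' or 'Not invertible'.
\text{Not invertible}

The MA(q) characteristic polynomial is P(z) = 1 - 1.356z.
Invertibility requires all roots to lie outside the unit circle, i.e. |z| > 1 for every root.
This is linear in z: 1 + (-1.356) z = 0  =>  z = -1/(-1.356) = 0.737463,  |z| = 0.737463.
Moduli of all roots: 0.7375.
All moduli strictly greater than 1? No.
Verdict: Not invertible.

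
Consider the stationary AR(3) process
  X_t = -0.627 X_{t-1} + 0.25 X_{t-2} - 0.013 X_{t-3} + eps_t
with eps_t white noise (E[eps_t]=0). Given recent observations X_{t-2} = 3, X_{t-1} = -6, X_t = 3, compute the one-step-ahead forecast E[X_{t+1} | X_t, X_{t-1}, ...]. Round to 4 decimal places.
E[X_{t+1} \mid \mathcal F_t] = -3.4200

For an AR(p) model X_t = c + sum_i phi_i X_{t-i} + eps_t, the
one-step-ahead conditional mean is
  E[X_{t+1} | X_t, ...] = c + sum_i phi_i X_{t+1-i}.
Substitute known values:
  E[X_{t+1} | ...] = (-0.627) * (3) + (0.25) * (-6) + (-0.013) * (3)
                   = -3.4200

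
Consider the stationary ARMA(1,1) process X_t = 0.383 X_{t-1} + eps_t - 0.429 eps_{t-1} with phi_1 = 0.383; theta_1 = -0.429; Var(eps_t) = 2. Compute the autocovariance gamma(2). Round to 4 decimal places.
\gamma(2) = -0.0345

Multiply the model equation by X_{t-k} and take expectations. With theta_0 = psi_0 = 1 and psi_j the MA(infinity) weights, this gives
  gamma(k) - sum_i phi_i gamma(k-i) = c_k,
  c_k = sigma^2 * sum_{j=k..q} theta_j psi_{j-k}   (c_k = 0 for k > q),
using gamma(-m) = gamma(m).
psi-weights needed (psi_j = theta_j + sum_i phi_i psi_{j-i}):
  psi_1 = theta_1 + phi_1 = -0.429 + (0.383) = -0.046
Right-hand sides:
  c_0 = sigma^2 (1 + theta_1 psi_1) = 2 * (1 + (-0.429)(-0.046)) = 2 * 1.019734 = 2.039468
  c_1 = sigma^2 theta_1 = 2 * (-0.429) = -0.858
  c_2 = 0
Equations for k = 0 and k = 1 (AR order 1):
  gamma(0) = phi_1 gamma(1) + c_0
  gamma(1) = phi_1 gamma(0) + c_1
Substituting the second into the first: gamma(0) (1 - phi_1^2) = c_0 + phi_1 c_1, so
  gamma(0) = (c_0 + phi_1 c_1) / (1 - phi_1^2) = (2.039468 + (0.383)(-0.858)) / (1 - (0.383)^2) = 1.710854 / 0.853311 = 2.00496.
  gamma(1) = phi_1 gamma(0) + c_1 = (0.383)(2.00496) + (-0.858) = -0.090101.
For k = 2 (> q): gamma(2) = phi_1 gamma(1) = (0.383)(-0.090101) = -0.034508.
Therefore gamma(2) = -0.0345 (to 4 decimal places).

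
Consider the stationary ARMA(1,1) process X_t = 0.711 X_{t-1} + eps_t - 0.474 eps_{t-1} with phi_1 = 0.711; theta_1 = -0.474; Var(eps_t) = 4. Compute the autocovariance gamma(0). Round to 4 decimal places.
\gamma(0) = 4.4544

Multiply the model equation by X_{t-k} and take expectations. With theta_0 = psi_0 = 1 and psi_j the MA(infinity) weights, this gives
  gamma(k) - sum_i phi_i gamma(k-i) = c_k,
  c_k = sigma^2 * sum_{j=k..q} theta_j psi_{j-k}   (c_k = 0 for k > q),
using gamma(-m) = gamma(m).
psi-weights needed (psi_j = theta_j + sum_i phi_i psi_{j-i}):
  psi_1 = theta_1 + phi_1 = -0.474 + (0.711) = 0.237
Right-hand sides:
  c_0 = sigma^2 (1 + theta_1 psi_1) = 4 * (1 + (-0.474)(0.237)) = 4 * 0.887662 = 3.550648
  c_1 = sigma^2 theta_1 = 4 * (-0.474) = -1.896
  c_2 = 0
Equations for k = 0 and k = 1 (AR order 1):
  gamma(0) = phi_1 gamma(1) + c_0
  gamma(1) = phi_1 gamma(0) + c_1
Substituting the second into the first: gamma(0) (1 - phi_1^2) = c_0 + phi_1 c_1, so
  gamma(0) = (c_0 + phi_1 c_1) / (1 - phi_1^2) = (3.550648 + (0.711)(-1.896)) / (1 - (0.711)^2) = 2.202592 / 0.494479 = 4.454369.
Therefore gamma(0) = 4.4544 (to 4 decimal places).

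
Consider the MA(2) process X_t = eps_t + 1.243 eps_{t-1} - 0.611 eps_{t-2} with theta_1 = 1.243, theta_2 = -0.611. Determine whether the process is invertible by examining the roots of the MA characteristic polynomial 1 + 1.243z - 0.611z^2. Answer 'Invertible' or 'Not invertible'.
\text{Not invertible}

The MA(q) characteristic polynomial is P(z) = 1 + 1.243z - 0.611z^2.
Invertibility requires all roots to lie outside the unit circle, i.e. |z| > 1 for every root.
Set 1 + (1.243) z + (-0.611) z^2 = 0, i.e. a z^2 + b z + c = 0 with a = -0.611, b = 1.243, c = 1.
Discriminant D = b^2 - 4ac = (1.243)^2 - 4*(-0.611)*1 = 1.545049 - (-2.444) = 3.989049.
D >= 0, so the roots are real: z = (-b +/- sqrt(D)) / (2a) = (-1.243 +/- 1.99726) / (-1.222).
  z_1 = (-1.243 + 1.99726) / (-1.222) = -0.6172,   |z_1| = 0.6172.
  z_2 = (-1.243 - 1.99726) / (-1.222) = 2.6516,   |z_2| = 2.6516.
Moduli of all roots: 0.6172, 2.6516.
All moduli strictly greater than 1? No.
Verdict: Not invertible.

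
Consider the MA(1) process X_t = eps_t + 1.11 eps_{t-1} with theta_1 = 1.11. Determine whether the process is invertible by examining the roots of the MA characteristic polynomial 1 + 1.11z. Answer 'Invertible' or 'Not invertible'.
\text{Not invertible}

The MA(q) characteristic polynomial is P(z) = 1 + 1.11z.
Invertibility requires all roots to lie outside the unit circle, i.e. |z| > 1 for every root.
This is linear in z: 1 + (1.11) z = 0  =>  z = -1/(1.11) = -0.900901,  |z| = 0.900901.
Moduli of all roots: 0.9009.
All moduli strictly greater than 1? No.
Verdict: Not invertible.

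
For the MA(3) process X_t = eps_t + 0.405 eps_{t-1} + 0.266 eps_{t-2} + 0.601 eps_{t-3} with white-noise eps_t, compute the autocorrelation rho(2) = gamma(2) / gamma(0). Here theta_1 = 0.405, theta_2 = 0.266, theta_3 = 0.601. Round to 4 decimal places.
\rho(2) = 0.3192

For an MA(q) process with theta_0 = 1, the autocovariance is
  gamma(k) = sigma^2 * sum_{i=0..q-k} theta_i * theta_{i+k},
and rho(k) = gamma(k) / gamma(0). Sigma^2 cancels.
  numerator   = (1)*(0.266) + (0.405)*(0.601) = 0.509405.
  denominator = (1)^2 + (0.405)^2 + (0.266)^2 + (0.601)^2 = 1.595982.
  rho(2) = 0.509405 / 1.595982 = 0.3192.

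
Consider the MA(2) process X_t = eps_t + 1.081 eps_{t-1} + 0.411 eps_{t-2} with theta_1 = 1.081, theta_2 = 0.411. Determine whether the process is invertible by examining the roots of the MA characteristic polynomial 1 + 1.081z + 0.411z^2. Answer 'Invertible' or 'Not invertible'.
\text{Invertible}

The MA(q) characteristic polynomial is P(z) = 1 + 1.081z + 0.411z^2.
Invertibility requires all roots to lie outside the unit circle, i.e. |z| > 1 for every root.
Set 1 + (1.081) z + (0.411) z^2 = 0, i.e. a z^2 + b z + c = 0 with a = 0.411, b = 1.081, c = 1.
Discriminant D = b^2 - 4ac = (1.081)^2 - 4*(0.411)*1 = 1.168561 - (1.644) = -0.475439.
D < 0, so the roots are the complex-conjugate pair z = (-b +/- i sqrt(-D)) / (2a) = -1.3151 +/- 0.8388i.
For a conjugate pair |z|^2 = z * conj(z) = (product of roots) = c/a = 1/(0.411) = 2.43309, so |z| = sqrt(2.43309) = 1.5598 for both roots.
Moduli of all roots: 1.5598, 1.5598.
All moduli strictly greater than 1? Yes.
Verdict: Invertible.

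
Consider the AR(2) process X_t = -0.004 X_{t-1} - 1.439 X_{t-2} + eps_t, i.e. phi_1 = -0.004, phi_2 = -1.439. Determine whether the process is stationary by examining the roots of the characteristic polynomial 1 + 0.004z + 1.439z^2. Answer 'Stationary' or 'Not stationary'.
\text{Not stationary}

The AR(p) characteristic polynomial is P(z) = 1 + 0.004z + 1.439z^2.
Stationarity requires all roots to lie outside the unit circle, i.e. |z| > 1 for every root.
Set 1 + (0.004) z + (1.439) z^2 = 0, i.e. a z^2 + b z + c = 0 with a = 1.439, b = 0.004, c = 1.
Discriminant D = b^2 - 4ac = (0.004)^2 - 4*(1.439)*1 = 0.000016 - (5.756) = -5.755984.
D < 0, so the roots are the complex-conjugate pair z = (-b +/- i sqrt(-D)) / (2a) = -0.0014 +/- 0.8336i.
For a conjugate pair |z|^2 = z * conj(z) = (product of roots) = c/a = 1/(1.439) = 0.694927, so |z| = sqrt(0.694927) = 0.8336 for both roots.
Moduli of all roots: 0.8336, 0.8336.
All moduli strictly greater than 1? No.
Verdict: Not stationary.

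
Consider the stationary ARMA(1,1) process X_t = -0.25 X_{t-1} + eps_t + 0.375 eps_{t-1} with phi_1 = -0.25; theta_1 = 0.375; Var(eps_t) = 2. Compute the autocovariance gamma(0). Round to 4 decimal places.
\gamma(0) = 2.0333

Multiply the model equation by X_{t-k} and take expectations. With theta_0 = psi_0 = 1 and psi_j the MA(infinity) weights, this gives
  gamma(k) - sum_i phi_i gamma(k-i) = c_k,
  c_k = sigma^2 * sum_{j=k..q} theta_j psi_{j-k}   (c_k = 0 for k > q),
using gamma(-m) = gamma(m).
psi-weights needed (psi_j = theta_j + sum_i phi_i psi_{j-i}):
  psi_1 = theta_1 + phi_1 = 0.375 + (-0.25) = 0.125
Right-hand sides:
  c_0 = sigma^2 (1 + theta_1 psi_1) = 2 * (1 + (0.375)(0.125)) = 2 * 1.046875 = 2.09375
  c_1 = sigma^2 theta_1 = 2 * (0.375) = 0.75
  c_2 = 0
Equations for k = 0 and k = 1 (AR order 1):
  gamma(0) = phi_1 gamma(1) + c_0
  gamma(1) = phi_1 gamma(0) + c_1
Substituting the second into the first: gamma(0) (1 - phi_1^2) = c_0 + phi_1 c_1, so
  gamma(0) = (c_0 + phi_1 c_1) / (1 - phi_1^2) = (2.09375 + (-0.25)(0.75)) / (1 - (-0.25)^2) = 1.90625 / 0.9375 = 2.033333.
Therefore gamma(0) = 2.0333 (to 4 decimal places).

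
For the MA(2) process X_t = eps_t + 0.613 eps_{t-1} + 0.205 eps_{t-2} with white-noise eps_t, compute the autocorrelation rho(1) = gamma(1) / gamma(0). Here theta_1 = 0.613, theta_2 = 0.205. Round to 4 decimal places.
\rho(1) = 0.5210

For an MA(q) process with theta_0 = 1, the autocovariance is
  gamma(k) = sigma^2 * sum_{i=0..q-k} theta_i * theta_{i+k},
and rho(k) = gamma(k) / gamma(0). Sigma^2 cancels.
  numerator   = (1)*(0.613) + (0.613)*(0.205) = 0.738665.
  denominator = (1)^2 + (0.613)^2 + (0.205)^2 = 1.417794.
  rho(1) = 0.738665 / 1.417794 = 0.5210.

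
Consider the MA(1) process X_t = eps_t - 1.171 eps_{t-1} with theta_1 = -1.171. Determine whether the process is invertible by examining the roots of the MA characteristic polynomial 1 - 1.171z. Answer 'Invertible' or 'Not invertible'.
\text{Not invertible}

The MA(q) characteristic polynomial is P(z) = 1 - 1.171z.
Invertibility requires all roots to lie outside the unit circle, i.e. |z| > 1 for every root.
This is linear in z: 1 + (-1.171) z = 0  =>  z = -1/(-1.171) = 0.853971,  |z| = 0.853971.
Moduli of all roots: 0.8540.
All moduli strictly greater than 1? No.
Verdict: Not invertible.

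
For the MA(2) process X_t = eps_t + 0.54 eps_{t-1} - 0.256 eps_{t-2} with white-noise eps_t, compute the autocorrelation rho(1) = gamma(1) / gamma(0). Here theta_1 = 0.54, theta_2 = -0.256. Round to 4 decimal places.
\rho(1) = 0.2960

For an MA(q) process with theta_0 = 1, the autocovariance is
  gamma(k) = sigma^2 * sum_{i=0..q-k} theta_i * theta_{i+k},
and rho(k) = gamma(k) / gamma(0). Sigma^2 cancels.
  numerator   = (1)*(0.54) + (0.54)*(-0.256) = 0.40176.
  denominator = (1)^2 + (0.54)^2 + (-0.256)^2 = 1.357136.
  rho(1) = 0.40176 / 1.357136 = 0.2960.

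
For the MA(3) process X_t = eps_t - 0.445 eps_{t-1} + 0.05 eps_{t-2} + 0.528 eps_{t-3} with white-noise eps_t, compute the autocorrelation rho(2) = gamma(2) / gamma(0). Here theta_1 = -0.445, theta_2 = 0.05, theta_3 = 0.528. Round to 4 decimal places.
\rho(2) = -0.1250

For an MA(q) process with theta_0 = 1, the autocovariance is
  gamma(k) = sigma^2 * sum_{i=0..q-k} theta_i * theta_{i+k},
and rho(k) = gamma(k) / gamma(0). Sigma^2 cancels.
  numerator   = (1)*(0.05) + (-0.445)*(0.528) = -0.18496.
  denominator = (1)^2 + (-0.445)^2 + (0.05)^2 + (0.528)^2 = 1.479309.
  rho(2) = -0.18496 / 1.479309 = -0.1250.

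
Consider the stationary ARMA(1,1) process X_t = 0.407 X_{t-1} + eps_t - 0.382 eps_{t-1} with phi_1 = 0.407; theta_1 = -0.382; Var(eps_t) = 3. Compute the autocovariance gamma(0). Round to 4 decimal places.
\gamma(0) = 3.0022

Multiply the model equation by X_{t-k} and take expectations. With theta_0 = psi_0 = 1 and psi_j the MA(infinity) weights, this gives
  gamma(k) - sum_i phi_i gamma(k-i) = c_k,
  c_k = sigma^2 * sum_{j=k..q} theta_j psi_{j-k}   (c_k = 0 for k > q),
using gamma(-m) = gamma(m).
psi-weights needed (psi_j = theta_j + sum_i phi_i psi_{j-i}):
  psi_1 = theta_1 + phi_1 = -0.382 + (0.407) = 0.025
Right-hand sides:
  c_0 = sigma^2 (1 + theta_1 psi_1) = 3 * (1 + (-0.382)(0.025)) = 3 * 0.99045 = 2.97135
  c_1 = sigma^2 theta_1 = 3 * (-0.382) = -1.146
  c_2 = 0
Equations for k = 0 and k = 1 (AR order 1):
  gamma(0) = phi_1 gamma(1) + c_0
  gamma(1) = phi_1 gamma(0) + c_1
Substituting the second into the first: gamma(0) (1 - phi_1^2) = c_0 + phi_1 c_1, so
  gamma(0) = (c_0 + phi_1 c_1) / (1 - phi_1^2) = (2.97135 + (0.407)(-1.146)) / (1 - (0.407)^2) = 2.504928 / 0.834351 = 3.002247.
Therefore gamma(0) = 3.0022 (to 4 decimal places).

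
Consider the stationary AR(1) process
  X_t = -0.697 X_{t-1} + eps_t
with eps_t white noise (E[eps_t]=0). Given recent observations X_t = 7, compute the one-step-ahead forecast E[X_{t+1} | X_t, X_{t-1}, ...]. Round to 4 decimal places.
E[X_{t+1} \mid \mathcal F_t] = -4.8790

For an AR(p) model X_t = c + sum_i phi_i X_{t-i} + eps_t, the
one-step-ahead conditional mean is
  E[X_{t+1} | X_t, ...] = c + sum_i phi_i X_{t+1-i}.
Substitute known values:
  E[X_{t+1} | ...] = (-0.697) * (7)
                   = -4.8790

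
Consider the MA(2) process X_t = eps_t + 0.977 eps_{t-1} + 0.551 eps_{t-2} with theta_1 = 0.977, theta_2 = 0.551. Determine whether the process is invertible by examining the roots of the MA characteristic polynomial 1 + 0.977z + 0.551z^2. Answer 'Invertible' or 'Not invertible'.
\text{Invertible}

The MA(q) characteristic polynomial is P(z) = 1 + 0.977z + 0.551z^2.
Invertibility requires all roots to lie outside the unit circle, i.e. |z| > 1 for every root.
Set 1 + (0.977) z + (0.551) z^2 = 0, i.e. a z^2 + b z + c = 0 with a = 0.551, b = 0.977, c = 1.
Discriminant D = b^2 - 4ac = (0.977)^2 - 4*(0.551)*1 = 0.954529 - (2.204) = -1.249471.
D < 0, so the roots are the complex-conjugate pair z = (-b +/- i sqrt(-D)) / (2a) = -0.8866 +/- 1.0143i.
For a conjugate pair |z|^2 = z * conj(z) = (product of roots) = c/a = 1/(0.551) = 1.814882, so |z| = sqrt(1.814882) = 1.3472 for both roots.
Moduli of all roots: 1.3472, 1.3472.
All moduli strictly greater than 1? Yes.
Verdict: Invertible.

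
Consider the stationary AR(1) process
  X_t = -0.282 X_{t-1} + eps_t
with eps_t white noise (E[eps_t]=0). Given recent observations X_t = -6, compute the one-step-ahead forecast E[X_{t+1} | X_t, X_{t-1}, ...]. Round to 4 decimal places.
E[X_{t+1} \mid \mathcal F_t] = 1.6920

For an AR(p) model X_t = c + sum_i phi_i X_{t-i} + eps_t, the
one-step-ahead conditional mean is
  E[X_{t+1} | X_t, ...] = c + sum_i phi_i X_{t+1-i}.
Substitute known values:
  E[X_{t+1} | ...] = (-0.282) * (-6)
                   = 1.6920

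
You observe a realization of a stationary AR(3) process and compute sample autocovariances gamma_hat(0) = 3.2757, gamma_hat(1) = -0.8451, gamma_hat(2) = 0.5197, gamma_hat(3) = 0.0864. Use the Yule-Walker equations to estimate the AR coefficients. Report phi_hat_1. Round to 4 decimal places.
\hat\phi_{1} = -0.2420

The Yule-Walker equations for an AR(p) process read, in matrix form,
  Gamma_p phi = r_p,   with   (Gamma_p)_{ij} = gamma(|i - j|),
                       (r_p)_i = gamma(i),   i,j = 1..p.
Substitute the sample gammas (Toeplitz matrix and right-hand side of size 3):
  Gamma_p = [[3.2757, -0.8451, 0.5197], [-0.8451, 3.2757, -0.8451], [0.5197, -0.8451, 3.2757]]
  r_p     = [-0.8451, 0.5197, 0.0864]
Written out (R1..R3):
  (R1) 3.2757 phi_1 - 0.8451 phi_2 + 0.5197 phi_3 = -0.8451
  (R2) -0.8451 phi_1 + 3.2757 phi_2 - 0.8451 phi_3 = 0.5197
  (R3) 0.5197 phi_1 - 0.8451 phi_2 + 3.2757 phi_3 = 0.0864
Gaussian elimination:
  R2 <- R2 - (-0.8451/3.2757) R1 = R2 - (-0.257991) R1:  3.057672 phi_2 - 0.711022 phi_3 = 0.301672
  R3 <- R3 - (0.5197/3.2757) R1 = R3 - (0.158653) R1:  -0.711022 phi_2 + 3.193248 phi_3 = 0.220478
  R3 <- R3 - (-0.711022/3.057672) R2 = R3 - (-0.232537) R2:  3.027909 phi_3 = 0.290628
Back-substitution:
  phi_hat_3 = 0.290628 / 3.027909 = 0.095983
  phi_hat_2 = (0.301672 - (-0.711022)(0.095983)) / 3.057672 = 0.12098
  phi_hat_1 = (-0.8451 - (-0.8451)(0.12098) - (0.5197)(0.095983)) / 3.2757 = -0.242007
So phi_hat = [-0.2420, 0.1210, 0.0960].
Therefore phi_hat_1 = -0.2420.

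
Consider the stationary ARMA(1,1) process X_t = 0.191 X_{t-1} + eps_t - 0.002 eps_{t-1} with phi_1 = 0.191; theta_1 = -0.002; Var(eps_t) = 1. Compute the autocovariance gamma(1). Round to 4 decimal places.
\gamma(1) = 0.1961

Multiply the model equation by X_{t-k} and take expectations. With theta_0 = psi_0 = 1 and psi_j the MA(infinity) weights, this gives
  gamma(k) - sum_i phi_i gamma(k-i) = c_k,
  c_k = sigma^2 * sum_{j=k..q} theta_j psi_{j-k}   (c_k = 0 for k > q),
using gamma(-m) = gamma(m).
psi-weights needed (psi_j = theta_j + sum_i phi_i psi_{j-i}):
  psi_1 = theta_1 + phi_1 = -0.002 + (0.191) = 0.189
Right-hand sides:
  c_0 = sigma^2 (1 + theta_1 psi_1) = 1 * (1 + (-0.002)(0.189)) = 1 * 0.999622 = 0.999622
  c_1 = sigma^2 theta_1 = 1 * (-0.002) = -0.002
  c_2 = 0
Equations for k = 0 and k = 1 (AR order 1):
  gamma(0) = phi_1 gamma(1) + c_0
  gamma(1) = phi_1 gamma(0) + c_1
Substituting the second into the first: gamma(0) (1 - phi_1^2) = c_0 + phi_1 c_1, so
  gamma(0) = (c_0 + phi_1 c_1) / (1 - phi_1^2) = (0.999622 + (0.191)(-0.002)) / (1 - (0.191)^2) = 0.99924 / 0.963519 = 1.037073.
  gamma(1) = phi_1 gamma(0) + c_1 = (0.191)(1.037073) + (-0.002) = 0.196081.
Therefore gamma(1) = 0.1961 (to 4 decimal places).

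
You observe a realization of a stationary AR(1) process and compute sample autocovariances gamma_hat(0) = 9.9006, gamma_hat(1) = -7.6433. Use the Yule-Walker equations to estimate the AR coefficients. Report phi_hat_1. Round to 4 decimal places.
\hat\phi_{1} = -0.7720

The Yule-Walker equations for an AR(p) process read, in matrix form,
  Gamma_p phi = r_p,   with   (Gamma_p)_{ij} = gamma(|i - j|),
                       (r_p)_i = gamma(i),   i,j = 1..p.
Substitute the sample gammas (Toeplitz matrix and right-hand side of size 1):
  Gamma_p = [[9.9006]]
  r_p     = [-7.6433]
With p = 1 this is the single equation gamma(0) phi_1 = gamma(1):
  phi_hat_1 = gamma(1) / gamma(0) = -7.6433 / 9.9006 = -0.7720.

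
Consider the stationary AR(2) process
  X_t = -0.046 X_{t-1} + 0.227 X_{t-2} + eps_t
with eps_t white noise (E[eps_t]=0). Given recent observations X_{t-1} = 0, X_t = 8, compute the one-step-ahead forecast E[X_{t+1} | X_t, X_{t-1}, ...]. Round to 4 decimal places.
E[X_{t+1} \mid \mathcal F_t] = -0.3680

For an AR(p) model X_t = c + sum_i phi_i X_{t-i} + eps_t, the
one-step-ahead conditional mean is
  E[X_{t+1} | X_t, ...] = c + sum_i phi_i X_{t+1-i}.
Substitute known values:
  E[X_{t+1} | ...] = (-0.046) * (8) + (0.227) * (0)
                   = -0.3680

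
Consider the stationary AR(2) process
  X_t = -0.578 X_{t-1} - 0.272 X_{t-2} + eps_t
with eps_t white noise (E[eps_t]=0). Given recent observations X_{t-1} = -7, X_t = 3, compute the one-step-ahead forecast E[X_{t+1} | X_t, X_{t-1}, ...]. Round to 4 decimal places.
E[X_{t+1} \mid \mathcal F_t] = 0.1700

For an AR(p) model X_t = c + sum_i phi_i X_{t-i} + eps_t, the
one-step-ahead conditional mean is
  E[X_{t+1} | X_t, ...] = c + sum_i phi_i X_{t+1-i}.
Substitute known values:
  E[X_{t+1} | ...] = (-0.578) * (3) + (-0.272) * (-7)
                   = 0.1700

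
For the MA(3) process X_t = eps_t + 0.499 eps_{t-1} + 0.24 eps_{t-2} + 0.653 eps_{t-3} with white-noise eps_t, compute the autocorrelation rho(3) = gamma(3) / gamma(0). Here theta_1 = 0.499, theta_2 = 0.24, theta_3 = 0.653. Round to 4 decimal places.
\rho(3) = 0.3768

For an MA(q) process with theta_0 = 1, the autocovariance is
  gamma(k) = sigma^2 * sum_{i=0..q-k} theta_i * theta_{i+k},
and rho(k) = gamma(k) / gamma(0). Sigma^2 cancels.
  numerator   = (1)*(0.653) = 0.653.
  denominator = (1)^2 + (0.499)^2 + (0.24)^2 + (0.653)^2 = 1.73301.
  rho(3) = 0.653 / 1.73301 = 0.3768.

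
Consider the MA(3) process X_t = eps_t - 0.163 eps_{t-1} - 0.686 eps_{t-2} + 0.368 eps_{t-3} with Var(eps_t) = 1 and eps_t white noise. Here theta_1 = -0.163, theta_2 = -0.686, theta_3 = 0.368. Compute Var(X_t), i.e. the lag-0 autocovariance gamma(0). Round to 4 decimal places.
\gamma(0) = 1.6326

For an MA(q) process X_t = eps_t + sum_i theta_i eps_{t-i} with
Var(eps_t) = sigma^2, the variance is
  gamma(0) = sigma^2 * (1 + sum_i theta_i^2).
  sum_i theta_i^2 = (-0.163)^2 + (-0.686)^2 + (0.368)^2 = 0.026569 + 0.470596 + 0.135424 = 0.632589.
  gamma(0) = 1 * (1 + 0.632589) = 1 * 1.632589 = 1.632589, which rounds to 1.6326.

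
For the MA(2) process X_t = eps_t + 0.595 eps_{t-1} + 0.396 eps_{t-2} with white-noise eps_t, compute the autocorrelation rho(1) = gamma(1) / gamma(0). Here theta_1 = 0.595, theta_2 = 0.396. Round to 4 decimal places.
\rho(1) = 0.5498

For an MA(q) process with theta_0 = 1, the autocovariance is
  gamma(k) = sigma^2 * sum_{i=0..q-k} theta_i * theta_{i+k},
and rho(k) = gamma(k) / gamma(0). Sigma^2 cancels.
  numerator   = (1)*(0.595) + (0.595)*(0.396) = 0.83062.
  denominator = (1)^2 + (0.595)^2 + (0.396)^2 = 1.510841.
  rho(1) = 0.83062 / 1.510841 = 0.5498.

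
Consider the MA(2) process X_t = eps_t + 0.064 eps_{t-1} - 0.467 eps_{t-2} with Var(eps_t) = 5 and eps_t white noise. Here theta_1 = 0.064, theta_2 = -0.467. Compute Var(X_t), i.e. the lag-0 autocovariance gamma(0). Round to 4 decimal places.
\gamma(0) = 6.1109

For an MA(q) process X_t = eps_t + sum_i theta_i eps_{t-i} with
Var(eps_t) = sigma^2, the variance is
  gamma(0) = sigma^2 * (1 + sum_i theta_i^2).
  sum_i theta_i^2 = (0.064)^2 + (-0.467)^2 = 0.004096 + 0.218089 = 0.222185.
  gamma(0) = 5 * (1 + 0.222185) = 5 * 1.222185 = 6.110925, which rounds to 6.1109.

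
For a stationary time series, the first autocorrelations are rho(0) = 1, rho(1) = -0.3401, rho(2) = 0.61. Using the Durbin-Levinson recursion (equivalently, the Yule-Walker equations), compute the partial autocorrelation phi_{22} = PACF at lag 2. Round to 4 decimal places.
\phi_{22} = 0.5590

The PACF at lag k is phi_{kk}, the last component of the solution
to the Yule-Walker system G_k phi = r_k where
  (G_k)_{ij} = rho(|i - j|), (r_k)_i = rho(i), i,j = 1..k.
Equivalently, Durbin-Levinson gives phi_{kk} iteratively:
  phi_{11} = rho(1)
  phi_{kk} = [rho(k) - sum_{j=1..k-1} phi_{k-1,j} rho(k-j)]
            / [1 - sum_{j=1..k-1} phi_{k-1,j} rho(j)],
  phi_{k,j} = phi_{k-1,j} - phi_{kk} phi_{k-1,k-j},  j = 1..k-1.
Step k = 1:
  phi_11 = rho(1) = -0.3401.
Step k = 2:
  phi_22 = [rho(2) - phi_11 rho(1)] / [1 - phi_11 rho(1)] = [0.61 - (-0.3401)(-0.3401)] / [1 - (-0.3401)(-0.3401)]
         = 0.49433199 / 0.88433199 = 0.559.
Therefore phi_{22} = 0.5590.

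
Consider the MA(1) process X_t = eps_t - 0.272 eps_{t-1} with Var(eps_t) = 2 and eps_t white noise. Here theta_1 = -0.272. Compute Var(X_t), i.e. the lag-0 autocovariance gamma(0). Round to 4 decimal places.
\gamma(0) = 2.1480

For an MA(q) process X_t = eps_t + sum_i theta_i eps_{t-i} with
Var(eps_t) = sigma^2, the variance is
  gamma(0) = sigma^2 * (1 + sum_i theta_i^2).
  sum_i theta_i^2 = (-0.272)^2 = 0.073984.
  gamma(0) = 2 * (1 + 0.073984) = 2 * 1.073984 = 2.147968, which rounds to 2.1480.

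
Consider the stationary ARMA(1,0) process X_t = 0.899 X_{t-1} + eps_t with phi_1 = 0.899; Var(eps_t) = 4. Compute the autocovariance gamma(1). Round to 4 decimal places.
\gamma(1) = 18.7488

Multiply the model equation by X_{t-k} and take expectations. With theta_0 = psi_0 = 1 and psi_j the MA(infinity) weights, this gives
  gamma(k) - sum_i phi_i gamma(k-i) = c_k,
  c_k = sigma^2 * sum_{j=k..q} theta_j psi_{j-k}   (c_k = 0 for k > q),
using gamma(-m) = gamma(m).
Pure AR (q = 0): c_0 = sigma^2 = 4, c_k = 0 for k >= 1.
Equations for k = 0 and k = 1 (AR order 1):
  gamma(0) = phi_1 gamma(1) + c_0
  gamma(1) = phi_1 gamma(0) + c_1
Substituting the second into the first: gamma(0) (1 - phi_1^2) = c_0 + phi_1 c_1, so
  gamma(0) = c_0 / (1 - phi_1^2) = 4 / (1 - (0.899)^2) = 4 / 0.191799 = 20.855166.
  gamma(1) = phi_1 gamma(0) = (0.899)(20.855166) = 18.748794.
Therefore gamma(1) = 18.7488 (to 4 decimal places).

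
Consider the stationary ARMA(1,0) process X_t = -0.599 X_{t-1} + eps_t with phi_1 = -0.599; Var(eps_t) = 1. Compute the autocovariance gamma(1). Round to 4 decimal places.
\gamma(1) = -0.9342

Multiply the model equation by X_{t-k} and take expectations. With theta_0 = psi_0 = 1 and psi_j the MA(infinity) weights, this gives
  gamma(k) - sum_i phi_i gamma(k-i) = c_k,
  c_k = sigma^2 * sum_{j=k..q} theta_j psi_{j-k}   (c_k = 0 for k > q),
using gamma(-m) = gamma(m).
Pure AR (q = 0): c_0 = sigma^2 = 1, c_k = 0 for k >= 1.
Equations for k = 0 and k = 1 (AR order 1):
  gamma(0) = phi_1 gamma(1) + c_0
  gamma(1) = phi_1 gamma(0) + c_1
Substituting the second into the first: gamma(0) (1 - phi_1^2) = c_0 + phi_1 c_1, so
  gamma(0) = c_0 / (1 - phi_1^2) = 1 / (1 - (-0.599)^2) = 1 / 0.641199 = 1.559578.
  gamma(1) = phi_1 gamma(0) = (-0.599)(1.559578) = -0.934187.
Therefore gamma(1) = -0.9342 (to 4 decimal places).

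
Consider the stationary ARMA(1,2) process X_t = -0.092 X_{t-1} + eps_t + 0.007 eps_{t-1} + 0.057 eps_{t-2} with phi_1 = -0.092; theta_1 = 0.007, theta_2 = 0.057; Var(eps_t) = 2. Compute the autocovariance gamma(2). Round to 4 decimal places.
\gamma(2) = 0.1307

Multiply the model equation by X_{t-k} and take expectations. With theta_0 = psi_0 = 1 and psi_j the MA(infinity) weights, this gives
  gamma(k) - sum_i phi_i gamma(k-i) = c_k,
  c_k = sigma^2 * sum_{j=k..q} theta_j psi_{j-k}   (c_k = 0 for k > q),
using gamma(-m) = gamma(m).
psi-weights needed (psi_j = theta_j + sum_i phi_i psi_{j-i}):
  psi_1 = theta_1 + phi_1 = 0.007 + (-0.092) = -0.085
  psi_2 = theta_2 + phi_1 psi_1 = 0.057 + (-0.092)(-0.085) = 0.06482
Right-hand sides:
  c_0 = sigma^2 (1 + theta_1 psi_1 + theta_2 psi_2) = 2 * (1 + (0.007)(-0.085) + (0.057)(0.06482)) = 2 * 1.0031 = 2.006199
  c_1 = sigma^2 (theta_1 + theta_2 psi_1) = 2 * (0.007 + (0.057)(-0.085)) = 0.00431
  c_2 = sigma^2 theta_2 = 2 * (0.057) = 0.114
Equations for k = 0 and k = 1 (AR order 1):
  gamma(0) = phi_1 gamma(1) + c_0
  gamma(1) = phi_1 gamma(0) + c_1
Substituting the second into the first: gamma(0) (1 - phi_1^2) = c_0 + phi_1 c_1, so
  gamma(0) = (c_0 + phi_1 c_1) / (1 - phi_1^2) = (2.006199 + (-0.092)(0.00431)) / (1 - (-0.092)^2) = 2.005803 / 0.991536 = 2.022925.
  gamma(1) = phi_1 gamma(0) + c_1 = (-0.092)(2.022925) + (0.00431) = -0.181799.
For k = 2: gamma(2) = phi_1 gamma(1) + c_2
  = (-0.092)(-0.181799) + (0.114) = 0.130726.
Therefore gamma(2) = 0.1307 (to 4 decimal places).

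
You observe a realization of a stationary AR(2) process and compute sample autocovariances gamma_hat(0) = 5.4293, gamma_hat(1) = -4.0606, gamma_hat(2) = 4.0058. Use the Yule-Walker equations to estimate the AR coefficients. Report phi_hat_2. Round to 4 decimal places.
\hat\phi_{2} = 0.4050

The Yule-Walker equations for an AR(p) process read, in matrix form,
  Gamma_p phi = r_p,   with   (Gamma_p)_{ij} = gamma(|i - j|),
                       (r_p)_i = gamma(i),   i,j = 1..p.
Substitute the sample gammas (Toeplitz matrix and right-hand side of size 2):
  Gamma_p = [[5.4293, -4.0606], [-4.0606, 5.4293]]
  r_p     = [-4.0606, 4.0058]
Written out:
  5.4293 phi_1 - 4.0606 phi_2 = -4.0606
  -4.0606 phi_1 + 5.4293 phi_2 = 4.0058
Solve by Cramer's rule:
  det = gamma(0)^2 - gamma(1)^2 = (5.4293)^2 - (-4.0606)^2 = 29.47729849 - 16.48847236 = 12.98882613
  phi_hat_1 = [gamma(1) gamma(0) - gamma(1) gamma(2)] / det = [(-4.0606)(5.4293) - (-4.0606)(4.0058)] / 12.98882613 = -5.7802641 / 12.98882613 = -0.445
  phi_hat_2 = [gamma(0) gamma(2) - gamma(1)^2] / det = [(5.4293)(4.0058) - (-4.0606)^2] / 12.98882613 = 5.26021758 / 12.98882613 = 0.405
So phi_hat = [-0.4450, 0.4050].
Therefore phi_hat_2 = 0.4050.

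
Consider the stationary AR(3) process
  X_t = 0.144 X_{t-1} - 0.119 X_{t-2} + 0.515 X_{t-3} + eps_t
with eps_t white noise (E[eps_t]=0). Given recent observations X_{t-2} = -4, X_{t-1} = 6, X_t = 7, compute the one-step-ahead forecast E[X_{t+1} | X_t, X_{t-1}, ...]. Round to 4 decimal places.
E[X_{t+1} \mid \mathcal F_t] = -1.7660

For an AR(p) model X_t = c + sum_i phi_i X_{t-i} + eps_t, the
one-step-ahead conditional mean is
  E[X_{t+1} | X_t, ...] = c + sum_i phi_i X_{t+1-i}.
Substitute known values:
  E[X_{t+1} | ...] = (0.144) * (7) + (-0.119) * (6) + (0.515) * (-4)
                   = -1.7660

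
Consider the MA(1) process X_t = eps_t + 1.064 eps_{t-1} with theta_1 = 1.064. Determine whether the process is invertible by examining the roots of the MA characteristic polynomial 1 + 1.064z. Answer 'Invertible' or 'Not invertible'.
\text{Not invertible}

The MA(q) characteristic polynomial is P(z) = 1 + 1.064z.
Invertibility requires all roots to lie outside the unit circle, i.e. |z| > 1 for every root.
This is linear in z: 1 + (1.064) z = 0  =>  z = -1/(1.064) = -0.93985,  |z| = 0.93985.
Moduli of all roots: 0.9398.
All moduli strictly greater than 1? No.
Verdict: Not invertible.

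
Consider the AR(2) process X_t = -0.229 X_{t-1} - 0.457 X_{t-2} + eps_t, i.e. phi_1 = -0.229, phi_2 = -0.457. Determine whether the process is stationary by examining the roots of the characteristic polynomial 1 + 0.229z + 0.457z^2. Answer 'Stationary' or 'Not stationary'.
\text{Stationary}

The AR(p) characteristic polynomial is P(z) = 1 + 0.229z + 0.457z^2.
Stationarity requires all roots to lie outside the unit circle, i.e. |z| > 1 for every root.
Set 1 + (0.229) z + (0.457) z^2 = 0, i.e. a z^2 + b z + c = 0 with a = 0.457, b = 0.229, c = 1.
Discriminant D = b^2 - 4ac = (0.229)^2 - 4*(0.457)*1 = 0.052441 - (1.828) = -1.775559.
D < 0, so the roots are the complex-conjugate pair z = (-b +/- i sqrt(-D)) / (2a) = -0.2505 +/- 1.4579i.
For a conjugate pair |z|^2 = z * conj(z) = (product of roots) = c/a = 1/(0.457) = 2.188184, so |z| = sqrt(2.188184) = 1.4793 for both roots.
Moduli of all roots: 1.4793, 1.4793.
All moduli strictly greater than 1? Yes.
Verdict: Stationary.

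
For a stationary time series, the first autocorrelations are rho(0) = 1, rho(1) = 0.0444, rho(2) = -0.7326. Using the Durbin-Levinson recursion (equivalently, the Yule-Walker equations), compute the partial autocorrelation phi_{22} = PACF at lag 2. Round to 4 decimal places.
\phi_{22} = -0.7360

The PACF at lag k is phi_{kk}, the last component of the solution
to the Yule-Walker system G_k phi = r_k where
  (G_k)_{ij} = rho(|i - j|), (r_k)_i = rho(i), i,j = 1..k.
Equivalently, Durbin-Levinson gives phi_{kk} iteratively:
  phi_{11} = rho(1)
  phi_{kk} = [rho(k) - sum_{j=1..k-1} phi_{k-1,j} rho(k-j)]
            / [1 - sum_{j=1..k-1} phi_{k-1,j} rho(j)],
  phi_{k,j} = phi_{k-1,j} - phi_{kk} phi_{k-1,k-j},  j = 1..k-1.
Step k = 1:
  phi_11 = rho(1) = 0.0444.
Step k = 2:
  phi_22 = [rho(2) - phi_11 rho(1)] / [1 - phi_11 rho(1)] = [-0.7326 - (0.0444)(0.0444)] / [1 - (0.0444)(0.0444)]
         = -0.73457136 / 0.99802864 = -0.736.
Therefore phi_{22} = -0.7360.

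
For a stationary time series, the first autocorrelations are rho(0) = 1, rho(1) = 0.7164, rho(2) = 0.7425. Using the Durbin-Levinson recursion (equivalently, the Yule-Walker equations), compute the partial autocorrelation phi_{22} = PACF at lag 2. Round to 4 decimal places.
\phi_{22} = 0.4710

The PACF at lag k is phi_{kk}, the last component of the solution
to the Yule-Walker system G_k phi = r_k where
  (G_k)_{ij} = rho(|i - j|), (r_k)_i = rho(i), i,j = 1..k.
Equivalently, Durbin-Levinson gives phi_{kk} iteratively:
  phi_{11} = rho(1)
  phi_{kk} = [rho(k) - sum_{j=1..k-1} phi_{k-1,j} rho(k-j)]
            / [1 - sum_{j=1..k-1} phi_{k-1,j} rho(j)],
  phi_{k,j} = phi_{k-1,j} - phi_{kk} phi_{k-1,k-j},  j = 1..k-1.
Step k = 1:
  phi_11 = rho(1) = 0.7164.
Step k = 2:
  phi_22 = [rho(2) - phi_11 rho(1)] / [1 - phi_11 rho(1)] = [0.7425 - (0.7164)(0.7164)] / [1 - (0.7164)(0.7164)]
         = 0.22927104 / 0.48677104 = 0.471.
Therefore phi_{22} = 0.4710.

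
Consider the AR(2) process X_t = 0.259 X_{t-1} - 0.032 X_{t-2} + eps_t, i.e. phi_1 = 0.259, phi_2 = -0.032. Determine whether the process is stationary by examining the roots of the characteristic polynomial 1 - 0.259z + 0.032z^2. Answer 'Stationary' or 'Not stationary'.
\text{Stationary}

The AR(p) characteristic polynomial is P(z) = 1 - 0.259z + 0.032z^2.
Stationarity requires all roots to lie outside the unit circle, i.e. |z| > 1 for every root.
Set 1 + (-0.259) z + (0.032) z^2 = 0, i.e. a z^2 + b z + c = 0 with a = 0.032, b = -0.259, c = 1.
Discriminant D = b^2 - 4ac = (-0.259)^2 - 4*(0.032)*1 = 0.067081 - (0.128) = -0.060919.
D < 0, so the roots are the complex-conjugate pair z = (-b +/- i sqrt(-D)) / (2a) = 4.0469 +/- 3.8565i.
For a conjugate pair |z|^2 = z * conj(z) = (product of roots) = c/a = 1/(0.032) = 31.25, so |z| = sqrt(31.25) = 5.5902 for both roots.
Moduli of all roots: 5.5902, 5.5902.
All moduli strictly greater than 1? Yes.
Verdict: Stationary.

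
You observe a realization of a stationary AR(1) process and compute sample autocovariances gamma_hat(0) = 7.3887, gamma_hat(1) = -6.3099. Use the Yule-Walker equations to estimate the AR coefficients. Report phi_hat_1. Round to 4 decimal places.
\hat\phi_{1} = -0.8540

The Yule-Walker equations for an AR(p) process read, in matrix form,
  Gamma_p phi = r_p,   with   (Gamma_p)_{ij} = gamma(|i - j|),
                       (r_p)_i = gamma(i),   i,j = 1..p.
Substitute the sample gammas (Toeplitz matrix and right-hand side of size 1):
  Gamma_p = [[7.3887]]
  r_p     = [-6.3099]
With p = 1 this is the single equation gamma(0) phi_1 = gamma(1):
  phi_hat_1 = gamma(1) / gamma(0) = -6.3099 / 7.3887 = -0.8540.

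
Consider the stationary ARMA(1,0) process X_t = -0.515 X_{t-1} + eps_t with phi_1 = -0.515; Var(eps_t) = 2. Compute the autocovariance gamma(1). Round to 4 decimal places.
\gamma(1) = -1.4018

Multiply the model equation by X_{t-k} and take expectations. With theta_0 = psi_0 = 1 and psi_j the MA(infinity) weights, this gives
  gamma(k) - sum_i phi_i gamma(k-i) = c_k,
  c_k = sigma^2 * sum_{j=k..q} theta_j psi_{j-k}   (c_k = 0 for k > q),
using gamma(-m) = gamma(m).
Pure AR (q = 0): c_0 = sigma^2 = 2, c_k = 0 for k >= 1.
Equations for k = 0 and k = 1 (AR order 1):
  gamma(0) = phi_1 gamma(1) + c_0
  gamma(1) = phi_1 gamma(0) + c_1
Substituting the second into the first: gamma(0) (1 - phi_1^2) = c_0 + phi_1 c_1, so
  gamma(0) = c_0 / (1 - phi_1^2) = 2 / (1 - (-0.515)^2) = 2 / 0.734775 = 2.721922.
  gamma(1) = phi_1 gamma(0) = (-0.515)(2.721922) = -1.40179.
Therefore gamma(1) = -1.4018 (to 4 decimal places).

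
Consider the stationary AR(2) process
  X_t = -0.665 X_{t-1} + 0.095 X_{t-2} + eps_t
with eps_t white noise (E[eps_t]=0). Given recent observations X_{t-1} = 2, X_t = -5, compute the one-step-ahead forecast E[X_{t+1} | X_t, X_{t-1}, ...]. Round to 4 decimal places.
E[X_{t+1} \mid \mathcal F_t] = 3.5150

For an AR(p) model X_t = c + sum_i phi_i X_{t-i} + eps_t, the
one-step-ahead conditional mean is
  E[X_{t+1} | X_t, ...] = c + sum_i phi_i X_{t+1-i}.
Substitute known values:
  E[X_{t+1} | ...] = (-0.665) * (-5) + (0.095) * (2)
                   = 3.5150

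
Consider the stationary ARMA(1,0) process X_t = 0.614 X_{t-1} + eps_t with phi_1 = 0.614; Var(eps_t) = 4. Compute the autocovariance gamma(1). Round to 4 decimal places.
\gamma(1) = 3.9422

Multiply the model equation by X_{t-k} and take expectations. With theta_0 = psi_0 = 1 and psi_j the MA(infinity) weights, this gives
  gamma(k) - sum_i phi_i gamma(k-i) = c_k,
  c_k = sigma^2 * sum_{j=k..q} theta_j psi_{j-k}   (c_k = 0 for k > q),
using gamma(-m) = gamma(m).
Pure AR (q = 0): c_0 = sigma^2 = 4, c_k = 0 for k >= 1.
Equations for k = 0 and k = 1 (AR order 1):
  gamma(0) = phi_1 gamma(1) + c_0
  gamma(1) = phi_1 gamma(0) + c_1
Substituting the second into the first: gamma(0) (1 - phi_1^2) = c_0 + phi_1 c_1, so
  gamma(0) = c_0 / (1 - phi_1^2) = 4 / (1 - (0.614)^2) = 4 / 0.623004 = 6.420505.
  gamma(1) = phi_1 gamma(0) = (0.614)(6.420505) = 3.94219.
Therefore gamma(1) = 3.9422 (to 4 decimal places).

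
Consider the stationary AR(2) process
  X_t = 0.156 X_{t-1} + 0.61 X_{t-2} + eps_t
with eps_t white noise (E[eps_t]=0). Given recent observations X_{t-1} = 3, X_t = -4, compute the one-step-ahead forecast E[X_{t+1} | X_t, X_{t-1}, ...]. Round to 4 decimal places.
E[X_{t+1} \mid \mathcal F_t] = 1.2060

For an AR(p) model X_t = c + sum_i phi_i X_{t-i} + eps_t, the
one-step-ahead conditional mean is
  E[X_{t+1} | X_t, ...] = c + sum_i phi_i X_{t+1-i}.
Substitute known values:
  E[X_{t+1} | ...] = (0.156) * (-4) + (0.61) * (3)
                   = 1.2060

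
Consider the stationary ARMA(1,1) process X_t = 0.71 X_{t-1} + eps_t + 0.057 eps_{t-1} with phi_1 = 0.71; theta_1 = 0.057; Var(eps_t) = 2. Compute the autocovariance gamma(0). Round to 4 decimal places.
\gamma(0) = 4.3726

Multiply the model equation by X_{t-k} and take expectations. With theta_0 = psi_0 = 1 and psi_j the MA(infinity) weights, this gives
  gamma(k) - sum_i phi_i gamma(k-i) = c_k,
  c_k = sigma^2 * sum_{j=k..q} theta_j psi_{j-k}   (c_k = 0 for k > q),
using gamma(-m) = gamma(m).
psi-weights needed (psi_j = theta_j + sum_i phi_i psi_{j-i}):
  psi_1 = theta_1 + phi_1 = 0.057 + (0.71) = 0.767
Right-hand sides:
  c_0 = sigma^2 (1 + theta_1 psi_1) = 2 * (1 + (0.057)(0.767)) = 2 * 1.043719 = 2.087438
  c_1 = sigma^2 theta_1 = 2 * (0.057) = 0.114
  c_2 = 0
Equations for k = 0 and k = 1 (AR order 1):
  gamma(0) = phi_1 gamma(1) + c_0
  gamma(1) = phi_1 gamma(0) + c_1
Substituting the second into the first: gamma(0) (1 - phi_1^2) = c_0 + phi_1 c_1, so
  gamma(0) = (c_0 + phi_1 c_1) / (1 - phi_1^2) = (2.087438 + (0.71)(0.114)) / (1 - (0.71)^2) = 2.168378 / 0.4959 = 4.372611.
Therefore gamma(0) = 4.3726 (to 4 decimal places).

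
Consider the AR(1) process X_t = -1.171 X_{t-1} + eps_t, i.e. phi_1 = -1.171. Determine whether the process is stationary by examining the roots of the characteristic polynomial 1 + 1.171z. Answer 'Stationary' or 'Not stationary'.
\text{Not stationary}

The AR(p) characteristic polynomial is P(z) = 1 + 1.171z.
Stationarity requires all roots to lie outside the unit circle, i.e. |z| > 1 for every root.
This is linear in z: 1 + (1.171) z = 0  =>  z = -1/(1.171) = -0.853971,  |z| = 0.853971.
Moduli of all roots: 0.8540.
All moduli strictly greater than 1? No.
Verdict: Not stationary.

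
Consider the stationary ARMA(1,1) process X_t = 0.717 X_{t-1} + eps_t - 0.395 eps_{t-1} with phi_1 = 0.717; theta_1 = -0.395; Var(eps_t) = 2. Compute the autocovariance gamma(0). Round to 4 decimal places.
\gamma(0) = 2.4268

Multiply the model equation by X_{t-k} and take expectations. With theta_0 = psi_0 = 1 and psi_j the MA(infinity) weights, this gives
  gamma(k) - sum_i phi_i gamma(k-i) = c_k,
  c_k = sigma^2 * sum_{j=k..q} theta_j psi_{j-k}   (c_k = 0 for k > q),
using gamma(-m) = gamma(m).
psi-weights needed (psi_j = theta_j + sum_i phi_i psi_{j-i}):
  psi_1 = theta_1 + phi_1 = -0.395 + (0.717) = 0.322
Right-hand sides:
  c_0 = sigma^2 (1 + theta_1 psi_1) = 2 * (1 + (-0.395)(0.322)) = 2 * 0.87281 = 1.74562
  c_1 = sigma^2 theta_1 = 2 * (-0.395) = -0.79
  c_2 = 0
Equations for k = 0 and k = 1 (AR order 1):
  gamma(0) = phi_1 gamma(1) + c_0
  gamma(1) = phi_1 gamma(0) + c_1
Substituting the second into the first: gamma(0) (1 - phi_1^2) = c_0 + phi_1 c_1, so
  gamma(0) = (c_0 + phi_1 c_1) / (1 - phi_1^2) = (1.74562 + (0.717)(-0.79)) / (1 - (0.717)^2) = 1.17919 / 0.485911 = 2.426761.
Therefore gamma(0) = 2.4268 (to 4 decimal places).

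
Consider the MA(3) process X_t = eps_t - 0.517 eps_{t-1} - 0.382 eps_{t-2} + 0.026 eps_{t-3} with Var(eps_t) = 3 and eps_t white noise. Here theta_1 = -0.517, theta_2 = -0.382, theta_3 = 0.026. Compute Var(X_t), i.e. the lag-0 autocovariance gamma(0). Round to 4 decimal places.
\gamma(0) = 4.2417

For an MA(q) process X_t = eps_t + sum_i theta_i eps_{t-i} with
Var(eps_t) = sigma^2, the variance is
  gamma(0) = sigma^2 * (1 + sum_i theta_i^2).
  sum_i theta_i^2 = (-0.517)^2 + (-0.382)^2 + (0.026)^2 = 0.267289 + 0.145924 + 0.000676 = 0.413889.
  gamma(0) = 3 * (1 + 0.413889) = 3 * 1.413889 = 4.241667, which rounds to 4.2417.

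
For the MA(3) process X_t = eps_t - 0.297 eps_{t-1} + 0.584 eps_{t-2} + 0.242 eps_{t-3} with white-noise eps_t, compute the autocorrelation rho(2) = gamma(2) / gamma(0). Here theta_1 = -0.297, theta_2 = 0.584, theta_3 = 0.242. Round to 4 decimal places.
\rho(2) = 0.3442

For an MA(q) process with theta_0 = 1, the autocovariance is
  gamma(k) = sigma^2 * sum_{i=0..q-k} theta_i * theta_{i+k},
and rho(k) = gamma(k) / gamma(0). Sigma^2 cancels.
  numerator   = (1)*(0.584) + (-0.297)*(0.242) = 0.512126.
  denominator = (1)^2 + (-0.297)^2 + (0.584)^2 + (0.242)^2 = 1.487829.
  rho(2) = 0.512126 / 1.487829 = 0.3442.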